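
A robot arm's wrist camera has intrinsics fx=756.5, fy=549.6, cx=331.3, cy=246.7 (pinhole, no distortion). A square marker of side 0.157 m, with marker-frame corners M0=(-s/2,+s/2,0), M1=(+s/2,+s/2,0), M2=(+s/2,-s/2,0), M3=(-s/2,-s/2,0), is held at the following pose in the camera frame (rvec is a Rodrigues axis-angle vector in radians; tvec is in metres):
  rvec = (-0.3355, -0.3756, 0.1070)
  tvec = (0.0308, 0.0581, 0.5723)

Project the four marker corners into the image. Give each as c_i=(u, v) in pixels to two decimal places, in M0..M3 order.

c0=(265.62, 372.74) c1=(463.79, 385.65) c2=(460.20, 244.27) c3=(280.20, 219.32)

Intrinsics K: fx=756.5, fy=549.6, cx=331.3, cy=246.7
Marker side s = 0.157 m; corners in marker frame (Z=0):
  M0 = (-0.0785, +0.0785, 0)
  M1 = (+0.0785, +0.0785, 0)
  M2 = (+0.0785, -0.0785, 0)
  M3 = (-0.0785, -0.0785, 0)
rvec = (-0.3355, -0.3756, 0.1070), |rvec| = θ = 0.51486 rad = 29.500°
Rodrigues: sinθ=0.49242, 1−cosθ=0.12964; R = I + sinθ·[k]× + (1−cosθ)·[k]×²:
    [+0.92541 -0.04071 -0.37678]
    [+0.16396 +0.93935 +0.30122]
    [+0.34167 -0.34053 +0.87596]
t = (0.0308, 0.0581, 0.5723) m
M0: Pc = R·M0+t = (-0.04504, +0.11897, +0.51875); u = 756.5·(-0.04504)/0.51875 + 331.3 = 265.6172, v = 549.6·(+0.11897)/0.51875 + 246.7 = 372.7438
M1: Pc = R·M1+t = (+0.10025, +0.14471, +0.57239); u = 756.5·(+0.10025)/0.57239 + 331.3 = 463.7943, v = 549.6·(+0.14471)/0.57239 + 246.7 = 385.6486
M2: Pc = R·M2+t = (+0.10664, -0.00277, +0.62585); u = 756.5·(+0.10664)/0.62585 + 331.3 = 460.2013, v = 549.6·(-0.00277)/0.62585 + 246.7 = 244.2691
M3: Pc = R·M3+t = (-0.03865, -0.02851, +0.57221); u = 756.5·(-0.03865)/0.57221 + 331.3 = 280.2035, v = 549.6·(-0.02851)/0.57221 + 246.7 = 219.3163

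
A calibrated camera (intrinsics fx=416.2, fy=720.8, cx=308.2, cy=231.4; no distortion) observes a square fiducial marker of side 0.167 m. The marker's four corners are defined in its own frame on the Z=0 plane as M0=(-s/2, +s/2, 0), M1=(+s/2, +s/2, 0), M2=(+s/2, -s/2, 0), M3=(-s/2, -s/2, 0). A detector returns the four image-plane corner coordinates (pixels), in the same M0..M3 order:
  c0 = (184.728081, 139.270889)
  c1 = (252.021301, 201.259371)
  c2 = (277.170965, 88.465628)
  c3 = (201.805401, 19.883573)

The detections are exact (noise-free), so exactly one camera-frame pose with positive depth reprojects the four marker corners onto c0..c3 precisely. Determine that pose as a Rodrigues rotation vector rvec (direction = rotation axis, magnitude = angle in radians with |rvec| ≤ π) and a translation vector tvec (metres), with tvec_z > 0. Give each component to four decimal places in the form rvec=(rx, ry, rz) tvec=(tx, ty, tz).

Intrinsics K: fx=416.2, fy=720.8, cx=308.2, cy=231.4
Marker side s = 0.167 m; corners in marker frame (Z=0):
  M0 = (-0.0835, +0.0835, 0)
  M1 = (+0.0835, +0.0835, 0)
  M2 = (+0.0835, -0.0835, 0)
  M3 = (-0.0835, -0.0835, 0)
Detected image corners:
  c0 = (184.728081, 139.270889) px
  c1 = (252.021301, 201.259371) px
  c2 = (277.170965, 88.465628) px
  c3 = (201.805401, 19.883573) px
Planar DLT: solve 8×8 A·h = b for H (H[2,2]=1):
  H  [+417.72994 +26.40002 +228.23859]
  H  [+385.88598 +770.09083 +115.35815]
  H  [-0.03514 +0.66726 +1.00000]
B = K⁻¹H; ‖b₁‖=1.166333, ‖b₂‖=1.166333; λ = 2/(‖b₁‖+‖b₂‖) = 0.857388, sign → tz>0 ⇒ λ=+0.857388
r₁ = λ·B[:,0] = (+0.88285,+0.46868,-0.03013); r₂ = λ·B[:,1] = (-0.36926,+0.73236,+0.57210)
r₃ = r₁×r₂ = (+0.29020,-0.49396,+0.81963); SVD([r₁ r₂ r₃]) → R = UVᵀ:
  R  [+0.88285 -0.36926 +0.29020]
  R  [+0.46868 +0.73236 -0.49396]
  R  [-0.03013 +0.57210 +0.81963]
t = (-0.16472, -0.13803, +0.85739) m
tr R = 2.434837; θ = arccos((tr R − 1)/2) = 0.770707 rad = 44.158°
axis k = ((R−Rᵀ)₃₂, (R−Rᵀ)₁₃, (R−Rᵀ)₂₁) / (2 sinθ) = (+0.765139, +0.229913, +0.601417)
rvec = θ·k = (+0.589698, +0.177195, +0.463516)

rvec=(0.5897, 0.1772, 0.4635) tvec=(-0.1647, -0.1380, 0.8574)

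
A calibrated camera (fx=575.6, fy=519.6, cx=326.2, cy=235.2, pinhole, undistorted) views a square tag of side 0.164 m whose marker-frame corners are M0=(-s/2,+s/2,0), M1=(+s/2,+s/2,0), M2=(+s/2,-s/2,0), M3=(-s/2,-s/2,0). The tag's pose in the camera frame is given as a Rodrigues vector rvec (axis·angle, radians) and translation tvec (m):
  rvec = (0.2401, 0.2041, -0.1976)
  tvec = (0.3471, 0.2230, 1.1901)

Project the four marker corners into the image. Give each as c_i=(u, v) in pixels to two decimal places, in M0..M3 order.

c0=(460.57, 368.67) c1=(540.89, 360.68) c2=(529.67, 294.21) c3=(447.31, 304.48)

Intrinsics K: fx=575.6, fy=519.6, cx=326.2, cy=235.2
Marker side s = 0.164 m; corners in marker frame (Z=0):
  M0 = (-0.0820, +0.0820, 0)
  M1 = (+0.0820, +0.0820, 0)
  M2 = (+0.0820, -0.0820, 0)
  M3 = (-0.0820, -0.0820, 0)
rvec = (0.2401, 0.2041, -0.1976), |rvec| = θ = 0.37196 rad = 21.311°
Rodrigues: sinθ=0.36344, 1−cosθ=0.06838; R = I + sinθ·[k]× + (1−cosθ)·[k]×²:
    [+0.96011 +0.21730 +0.17598]
    [-0.16885 +0.95221 -0.25454]
    [-0.22288 +0.21467 +0.95092]
t = (0.3471, 0.2230, 1.1901) m
M0: Pc = R·M0+t = (+0.28619, +0.31493, +1.22598); u = 575.6·(+0.28619)/1.22598 + 326.2 = 460.5665, v = 519.6·(+0.31493)/1.22598 + 235.2 = 368.6739
M1: Pc = R·M1+t = (+0.44365, +0.28724, +1.18943); u = 575.6·(+0.44365)/1.18943 + 326.2 = 540.8945, v = 519.6·(+0.28724)/1.18943 + 235.2 = 360.6783
M2: Pc = R·M2+t = (+0.40801, +0.13107, +1.15422); u = 575.6·(+0.40801)/1.15422 + 326.2 = 529.6714, v = 519.6·(+0.13107)/1.15422 + 235.2 = 294.2056
M3: Pc = R·M3+t = (+0.25055, +0.15876, +1.19077); u = 575.6·(+0.25055)/1.19077 + 326.2 = 447.3130, v = 519.6·(+0.15876)/1.19077 + 235.2 = 304.4779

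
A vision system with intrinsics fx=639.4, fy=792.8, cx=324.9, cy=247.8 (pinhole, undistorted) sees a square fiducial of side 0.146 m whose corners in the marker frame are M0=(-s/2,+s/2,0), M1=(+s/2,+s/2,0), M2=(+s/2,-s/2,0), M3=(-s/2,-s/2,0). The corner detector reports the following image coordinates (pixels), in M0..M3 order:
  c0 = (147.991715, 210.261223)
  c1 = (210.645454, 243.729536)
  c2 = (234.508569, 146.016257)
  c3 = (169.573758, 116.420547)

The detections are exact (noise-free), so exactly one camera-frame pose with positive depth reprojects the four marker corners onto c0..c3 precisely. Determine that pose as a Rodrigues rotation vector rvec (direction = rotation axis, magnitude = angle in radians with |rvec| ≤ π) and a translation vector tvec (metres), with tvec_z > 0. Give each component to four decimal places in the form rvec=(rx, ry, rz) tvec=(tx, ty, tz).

Intrinsics K: fx=639.4, fy=792.8, cx=324.9, cy=247.8
Marker side s = 0.146 m; corners in marker frame (Z=0):
  M0 = (-0.0730, +0.0730, 0)
  M1 = (+0.0730, +0.0730, 0)
  M2 = (+0.0730, -0.0730, 0)
  M3 = (-0.0730, -0.0730, 0)
Detected image corners:
  c0 = (147.991715, 210.261223) px
  c1 = (210.645454, 243.729536) px
  c2 = (234.508569, 146.016257) px
  c3 = (169.573758, 116.420547) px
Planar DLT: solve 8×8 A·h = b for H (H[2,2]=1):
  H  [+375.84682 -130.48883 +189.82608]
  H  [+158.77766 +679.14454 +179.19621]
  H  [-0.32004 +0.13091 +1.00000]
B = K⁻¹H; ‖b₁‖=0.869348, ‖b₂‖=0.869348; λ = 2/(‖b₁‖+‖b₂‖) = 1.150288, sign → tz>0 ⇒ λ=+1.150288
r₁ = λ·B[:,0] = (+0.86322,+0.34544,-0.36814); r₂ = λ·B[:,1] = (-0.31127,+0.93831,+0.15059)
r₃ = r₁×r₂ = (+0.39745,-0.01540,+0.91749); SVD([r₁ r₂ r₃]) → R = UVᵀ:
  R  [+0.86322 -0.31127 +0.39745]
  R  [+0.34544 +0.93831 -0.01540]
  R  [-0.36814 +0.15059 +0.91749]
t = (-0.24300, -0.09954, +1.15029) m
tr R = 2.719025; θ = arccos((tr R − 1)/2) = 0.536481 rad = 30.738°
axis k = ((R−Rᵀ)₃₂, (R−Rᵀ)₁₃, (R−Rᵀ)₂₁) / (2 sinθ) = (+0.162380, +0.748944, +0.642430)
rvec = θ·k = (+0.087114, +0.401794, +0.344652)

rvec=(0.0871, 0.4018, 0.3447) tvec=(-0.2430, -0.0995, 1.1503)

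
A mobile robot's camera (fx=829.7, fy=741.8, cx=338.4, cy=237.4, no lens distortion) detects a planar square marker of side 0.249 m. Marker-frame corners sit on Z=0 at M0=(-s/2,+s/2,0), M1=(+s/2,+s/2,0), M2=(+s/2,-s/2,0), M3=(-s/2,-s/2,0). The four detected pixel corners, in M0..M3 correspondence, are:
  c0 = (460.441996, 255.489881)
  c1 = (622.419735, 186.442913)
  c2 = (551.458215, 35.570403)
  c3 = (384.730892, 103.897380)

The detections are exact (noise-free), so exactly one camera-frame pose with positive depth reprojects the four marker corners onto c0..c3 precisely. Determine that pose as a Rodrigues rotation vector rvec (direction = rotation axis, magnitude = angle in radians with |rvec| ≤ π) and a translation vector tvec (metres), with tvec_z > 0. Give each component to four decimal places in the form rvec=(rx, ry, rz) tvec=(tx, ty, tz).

Intrinsics K: fx=829.7, fy=741.8, cx=338.4, cy=237.4
Marker side s = 0.249 m; corners in marker frame (Z=0):
  M0 = (-0.1245, +0.1245, 0)
  M1 = (+0.1245, +0.1245, 0)
  M2 = (+0.1245, -0.1245, 0)
  M3 = (-0.1245, -0.1245, 0)
Detected image corners:
  c0 = (460.441996, 255.489881) px
  c1 = (622.419735, 186.442913) px
  c2 = (551.458215, 35.570403) px
  c3 = (384.730892, 103.897380) px
Planar DLT: solve 8×8 A·h = b for H (H[2,2]=1):
  H  [+690.09226 +339.58232 +505.78194]
  H  [-267.18602 +620.34420 +145.93647]
  H  [+0.05973 +0.08941 +1.00000]
B = K⁻¹H; ‖b₁‖=0.894032, ‖b₂‖=0.894032; λ = 2/(‖b₁‖+‖b₂‖) = 1.118528, sign → tz>0 ⇒ λ=+1.118528
r₁ = λ·B[:,0] = (+0.90307,-0.42426,+0.06681); r₂ = λ·B[:,1] = (+0.41701,+0.90338,+0.10001)
r₃ = r₁×r₂ = (-0.10278,-0.06245,+0.99274); SVD([r₁ r₂ r₃]) → R = UVᵀ:
  R  [+0.90307 +0.41701 -0.10278]
  R  [-0.42426 +0.90338 -0.06245]
  R  [+0.06681 +0.10001 +0.99274]
t = (+0.22565, -0.13791, +1.11853) m
tr R = 2.799200; θ = arccos((tr R − 1)/2) = 0.451944 rad = 25.894°
axis k = ((R−Rᵀ)₃₂, (R−Rᵀ)₁₃, (R−Rᵀ)₂₁) / (2 sinθ) = (+0.186001, -0.194162, -0.963174)
rvec = θ·k = (+0.084062, -0.087750, -0.435301)

rvec=(0.0841, -0.0878, -0.4353) tvec=(0.2256, -0.1379, 1.1185)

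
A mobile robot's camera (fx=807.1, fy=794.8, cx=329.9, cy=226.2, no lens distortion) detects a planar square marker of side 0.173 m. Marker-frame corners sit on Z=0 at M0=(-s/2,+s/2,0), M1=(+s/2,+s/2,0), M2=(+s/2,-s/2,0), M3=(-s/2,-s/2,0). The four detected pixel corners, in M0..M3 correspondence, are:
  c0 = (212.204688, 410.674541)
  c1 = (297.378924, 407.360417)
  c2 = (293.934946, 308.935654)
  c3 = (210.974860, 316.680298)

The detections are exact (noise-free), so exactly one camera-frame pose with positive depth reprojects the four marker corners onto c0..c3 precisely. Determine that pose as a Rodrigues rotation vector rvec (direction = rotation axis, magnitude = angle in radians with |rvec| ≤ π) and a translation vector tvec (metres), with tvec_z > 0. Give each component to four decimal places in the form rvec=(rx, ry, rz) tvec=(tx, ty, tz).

Intrinsics K: fx=807.1, fy=794.8, cx=329.9, cy=226.2
Marker side s = 0.173 m; corners in marker frame (Z=0):
  M0 = (-0.0865, +0.0865, 0)
  M1 = (+0.0865, +0.0865, 0)
  M2 = (+0.0865, -0.0865, 0)
  M3 = (-0.0865, -0.0865, 0)
Detected image corners:
  c0 = (212.204688, 410.674541) px
  c1 = (297.378924, 407.360417) px
  c2 = (293.934946, 308.935654) px
  c3 = (210.974860, 316.680298) px
Planar DLT: solve 8×8 A·h = b for H (H[2,2]=1):
  H  [+416.23757 -23.32068 +252.61068]
  H  [-131.19265 +503.62814 +360.37664]
  H  [-0.27450 -0.14461 +1.00000]
B = K⁻¹H; ‖b₁‖=0.690793, ‖b₂‖=0.690793; λ = 2/(‖b₁‖+‖b₂‖) = 1.447613, sign → tz>0 ⇒ λ=+1.447613
r₁ = λ·B[:,0] = (+0.90899,-0.12586,-0.39737); r₂ = λ·B[:,1] = (+0.04374,+0.97686,-0.20934)
r₃ = r₁×r₂ = (+0.41452,+0.17291,+0.89346); SVD([r₁ r₂ r₃]) → R = UVᵀ:
  R  [+0.90899 +0.04374 +0.41452]
  R  [-0.12586 +0.97686 +0.17291]
  R  [-0.39737 -0.20934 +0.89346]
t = (-0.13863, +0.24438, +1.44761) m
tr R = 2.779312; θ = arccos((tr R − 1)/2) = 0.474205 rad = 27.170°
axis k = ((R−Rᵀ)₃₂, (R−Rᵀ)₁₃, (R−Rᵀ)₂₁) / (2 sinθ) = (-0.418553, +0.889004, -0.185704)
rvec = θ·k = (-0.198480, +0.421570, -0.088062)

rvec=(-0.1985, 0.4216, -0.0881) tvec=(-0.1386, 0.2444, 1.4476)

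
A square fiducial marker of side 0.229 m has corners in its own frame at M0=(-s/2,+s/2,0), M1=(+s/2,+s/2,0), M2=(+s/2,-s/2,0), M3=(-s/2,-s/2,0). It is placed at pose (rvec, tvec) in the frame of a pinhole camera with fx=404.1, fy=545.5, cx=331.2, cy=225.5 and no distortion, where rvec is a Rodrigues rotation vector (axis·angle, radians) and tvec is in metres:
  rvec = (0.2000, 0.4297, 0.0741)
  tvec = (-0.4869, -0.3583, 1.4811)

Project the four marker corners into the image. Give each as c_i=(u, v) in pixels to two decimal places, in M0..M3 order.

Intrinsics K: fx=404.1, fy=545.5, cx=331.2, cy=225.5
Marker side s = 0.229 m; corners in marker frame (Z=0):
  M0 = (-0.1145, +0.1145, 0)
  M1 = (+0.1145, +0.1145, 0)
  M2 = (+0.1145, -0.1145, 0)
  M3 = (-0.1145, -0.1145, 0)
rvec = (0.2000, 0.4297, 0.0741), |rvec| = θ = 0.47972 rad = 27.486°
Rodrigues: sinθ=0.46153, 1−cosθ=0.11288; R = I + sinθ·[k]× + (1−cosθ)·[k]×²:
    [+0.90674 -0.02914 +0.42068]
    [+0.11344 +0.97769 -0.17680]
    [-0.40614 +0.20803 +0.88982]
t = (-0.4869, -0.3583, 1.4811) m
M0: Pc = R·M0+t = (-0.59406, -0.25934, +1.55142); u = 404.1·(-0.59406)/1.55142 + 331.2 = 176.4653, v = 545.5·(-0.25934)/1.55142 + 225.5 = 134.3114
M1: Pc = R·M1+t = (-0.38641, -0.23337, +1.45842); u = 404.1·(-0.38641)/1.45842 + 331.2 = 224.1319, v = 545.5·(-0.23337)/1.45842 + 225.5 = 138.2129
M2: Pc = R·M2+t = (-0.37974, -0.45726, +1.41078); u = 404.1·(-0.37974)/1.41078 + 331.2 = 222.4276, v = 545.5·(-0.45726)/1.41078 + 225.5 = 48.6945
M3: Pc = R·M3+t = (-0.58739, -0.48323, +1.50378); u = 404.1·(-0.58739)/1.50378 + 331.2 = 173.3564, v = 545.5·(-0.48323)/1.50378 + 225.5 = 50.2058

c0=(176.47, 134.31) c1=(224.13, 138.21) c2=(222.43, 48.69) c3=(173.36, 50.21)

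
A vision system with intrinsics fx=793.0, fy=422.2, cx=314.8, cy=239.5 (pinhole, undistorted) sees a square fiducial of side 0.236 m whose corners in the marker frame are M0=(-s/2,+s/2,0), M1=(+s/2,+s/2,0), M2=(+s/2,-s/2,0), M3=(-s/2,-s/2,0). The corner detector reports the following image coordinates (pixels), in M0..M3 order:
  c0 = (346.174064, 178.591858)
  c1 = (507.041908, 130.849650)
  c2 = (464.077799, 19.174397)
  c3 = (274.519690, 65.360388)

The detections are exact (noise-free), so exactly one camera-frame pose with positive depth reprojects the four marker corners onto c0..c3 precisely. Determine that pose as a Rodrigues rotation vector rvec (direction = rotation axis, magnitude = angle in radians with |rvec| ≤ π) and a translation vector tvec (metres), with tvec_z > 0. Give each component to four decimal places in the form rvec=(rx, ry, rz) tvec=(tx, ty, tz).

Intrinsics K: fx=793.0, fy=422.2, cx=314.8, cy=239.5
Marker side s = 0.236 m; corners in marker frame (Z=0):
  M0 = (-0.1180, +0.1180, 0)
  M1 = (+0.1180, +0.1180, 0)
  M2 = (+0.1180, -0.1180, 0)
  M3 = (-0.1180, -0.1180, 0)
Detected image corners:
  c0 = (346.174064, 178.591858) px
  c1 = (507.041908, 130.849650) px
  c2 = (464.077799, 19.174397) px
  c3 = (274.519690, 65.360388) px
Planar DLT: solve 8×8 A·h = b for H (H[2,2]=1):
  H  [+860.15660 +476.85152 +403.12920]
  H  [-169.03959 +534.84146 +101.58291]
  H  [+0.30653 +0.59357 +1.00000]
B = K⁻¹H; ‖b₁‖=1.162374, ‖b₂‖=1.162374; λ = 2/(‖b₁‖+‖b₂‖) = 0.860308, sign → tz>0 ⇒ λ=+0.860308
r₁ = λ·B[:,0] = (+0.82848,-0.49404,+0.26371); r₂ = λ·B[:,1] = (+0.31461,+0.80016,+0.51066)
r₃ = r₁×r₂ = (-0.46330,-0.34010,+0.81834); SVD([r₁ r₂ r₃]) → R = UVᵀ:
  R  [+0.82848 +0.31461 -0.46330]
  R  [-0.49404 +0.80016 -0.34010]
  R  [+0.26371 +0.51066 +0.81834]
t = (+0.09583, -0.28103, +0.86031) m
tr R = 2.446978; θ = arccos((tr R − 1)/2) = 0.761953 rad = 43.657°
axis k = ((R−Rᵀ)₃₂, (R−Rᵀ)₁₃, (R−Rᵀ)₂₁) / (2 sinθ) = (+0.616190, -0.526565, -0.585696)
rvec = θ·k = (+0.469508, -0.401217, -0.446273)

rvec=(0.4695, -0.4012, -0.4463) tvec=(0.0958, -0.2810, 0.8603)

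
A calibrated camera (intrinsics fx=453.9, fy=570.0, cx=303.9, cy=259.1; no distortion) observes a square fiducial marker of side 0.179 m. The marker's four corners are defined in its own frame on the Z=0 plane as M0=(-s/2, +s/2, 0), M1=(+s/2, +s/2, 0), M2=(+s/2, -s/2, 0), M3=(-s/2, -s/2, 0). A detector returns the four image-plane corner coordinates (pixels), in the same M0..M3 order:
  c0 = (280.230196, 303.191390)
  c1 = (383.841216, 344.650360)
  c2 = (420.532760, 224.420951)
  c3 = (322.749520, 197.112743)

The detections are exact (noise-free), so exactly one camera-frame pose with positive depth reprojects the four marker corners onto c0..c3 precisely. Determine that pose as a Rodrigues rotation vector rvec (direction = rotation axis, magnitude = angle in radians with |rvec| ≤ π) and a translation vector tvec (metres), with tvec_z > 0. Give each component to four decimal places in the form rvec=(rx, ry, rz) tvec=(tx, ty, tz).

rvec=(-0.4977, 0.3439, 0.3541) tvec=(0.0765, 0.0062, 0.7477)

Intrinsics K: fx=453.9, fy=570.0, cx=303.9, cy=259.1
Marker side s = 0.179 m; corners in marker frame (Z=0):
  M0 = (-0.0895, +0.0895, 0)
  M1 = (+0.0895, +0.0895, 0)
  M2 = (+0.0895, -0.0895, 0)
  M3 = (-0.0895, -0.0895, 0)
Detected image corners:
  c0 = (280.230196, 303.191390) px
  c1 = (383.841216, 344.650360) px
  c2 = (420.532760, 224.420951) px
  c3 = (322.749520, 197.112743) px
Planar DLT: solve 8×8 A·h = b for H (H[2,2]=1):
  H  [+373.08317 -410.01230 +350.36862]
  H  [+46.81956 +487.41827 +263.81339]
  H  [-0.53630 -0.53426 +1.00000]
B = K⁻¹H; ‖b₁‖=1.337408, ‖b₂‖=1.337408; λ = 2/(‖b₁‖+‖b₂‖) = 0.747715, sign → tz>0 ⇒ λ=+0.747715
r₁ = λ·B[:,0] = (+0.88307,+0.24370,-0.40100); r₂ = λ·B[:,1] = (-0.40796,+0.82097,-0.39947)
r₃ = r₁×r₂ = (+0.23186,+0.51635,+0.82439); SVD([r₁ r₂ r₃]) → R = UVᵀ:
  R  [+0.88307 -0.40796 +0.23186]
  R  [+0.24370 +0.82097 +0.51635]
  R  [-0.40100 -0.39947 +0.82439]
t = (+0.07655, +0.00618, +0.74772) m
tr R = 2.528429; θ = arccos((tr R − 1)/2) = 0.700974 rad = 40.163°
axis k = ((R−Rᵀ)₃₂, (R−Rᵀ)₁₃, (R−Rᵀ)₂₁) / (2 sinθ) = (-0.709982, +0.490620, +0.505190)
rvec = θ·k = (-0.497679, +0.343912, +0.354125)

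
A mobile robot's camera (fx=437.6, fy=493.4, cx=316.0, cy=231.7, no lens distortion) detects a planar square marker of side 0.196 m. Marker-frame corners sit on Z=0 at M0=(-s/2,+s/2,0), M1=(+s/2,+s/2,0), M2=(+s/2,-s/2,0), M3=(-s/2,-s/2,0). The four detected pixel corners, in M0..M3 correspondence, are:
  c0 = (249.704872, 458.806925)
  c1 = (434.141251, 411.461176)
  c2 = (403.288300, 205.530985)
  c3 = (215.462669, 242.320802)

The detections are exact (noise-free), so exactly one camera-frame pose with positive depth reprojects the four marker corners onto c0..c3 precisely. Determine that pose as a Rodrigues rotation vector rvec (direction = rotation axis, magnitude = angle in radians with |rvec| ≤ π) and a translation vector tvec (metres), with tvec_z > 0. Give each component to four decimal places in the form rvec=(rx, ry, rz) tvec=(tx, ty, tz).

Intrinsics K: fx=437.6, fy=493.4, cx=316.0, cy=231.7
Marker side s = 0.196 m; corners in marker frame (Z=0):
  M0 = (-0.0980, +0.0980, 0)
  M1 = (+0.0980, +0.0980, 0)
  M2 = (+0.0980, -0.0980, 0)
  M3 = (-0.0980, -0.0980, 0)
Detected image corners:
  c0 = (249.704872, 458.806925) px
  c1 = (434.141251, 411.461176) px
  c2 = (403.288300, 205.530985) px
  c3 = (215.462669, 242.320802) px
Planar DLT: solve 8×8 A·h = b for H (H[2,2]=1):
  H  [+1035.67525 +181.03890 +328.13419]
  H  [-127.66229 +1092.28013 +329.46836]
  H  [+0.26429 +0.04669 +1.00000]
B = K⁻¹H; ‖b₁‖=2.225043, ‖b₂‖=2.225043; λ = 2/(‖b₁‖+‖b₂‖) = 0.449430, sign → tz>0 ⇒ λ=+0.449430
r₁ = λ·B[:,0] = (+0.97790,-0.17206,+0.11878); r₂ = λ·B[:,1] = (+0.17078,+0.98509,+0.02098)
r₃ = r₁×r₂ = (-0.12062,-0.00023,+0.99270); SVD([r₁ r₂ r₃]) → R = UVᵀ:
  R  [+0.97790 +0.17078 -0.12062]
  R  [-0.17206 +0.98509 -0.00023]
  R  [+0.11878 +0.02098 +0.99270]
t = (+0.01246, +0.08906, +0.44943) m
tr R = 2.955682; θ = arccos((tr R − 1)/2) = 0.210908 rad = 12.084°
axis k = ((R−Rᵀ)₃₂, (R−Rᵀ)₁₃, (R−Rᵀ)₂₁) / (2 sinθ) = (+0.050672, -0.571778, -0.818842)
rvec = θ·k = (+0.010687, -0.120593, -0.172700)

rvec=(0.0107, -0.1206, -0.1727) tvec=(0.0125, 0.0891, 0.4494)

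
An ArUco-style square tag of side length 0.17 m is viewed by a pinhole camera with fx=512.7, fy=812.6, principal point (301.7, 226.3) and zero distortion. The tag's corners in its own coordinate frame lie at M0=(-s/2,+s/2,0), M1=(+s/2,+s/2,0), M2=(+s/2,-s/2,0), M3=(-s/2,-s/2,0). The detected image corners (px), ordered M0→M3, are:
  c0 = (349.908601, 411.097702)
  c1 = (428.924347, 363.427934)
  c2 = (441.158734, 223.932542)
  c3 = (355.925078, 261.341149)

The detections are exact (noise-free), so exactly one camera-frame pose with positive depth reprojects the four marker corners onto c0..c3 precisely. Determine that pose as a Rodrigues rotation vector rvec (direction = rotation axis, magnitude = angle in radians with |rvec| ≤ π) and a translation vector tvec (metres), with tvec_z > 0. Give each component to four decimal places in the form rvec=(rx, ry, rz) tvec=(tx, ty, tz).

Intrinsics K: fx=512.7, fy=812.6, cx=301.7, cy=226.3
Marker side s = 0.17 m; corners in marker frame (Z=0):
  M0 = (-0.0850, +0.0850, 0)
  M1 = (+0.0850, +0.0850, 0)
  M2 = (+0.0850, -0.0850, 0)
  M3 = (-0.0850, -0.0850, 0)
Detected image corners:
  c0 = (349.908601, 411.097702) px
  c1 = (428.924347, 363.427934) px
  c2 = (441.158734, 223.932542) px
  c3 = (355.925078, 261.341149) px
Planar DLT: solve 8×8 A·h = b for H (H[2,2]=1):
  H  [+705.63361 +145.72314 +395.76060]
  H  [-72.99709 +1009.39478 +317.04966]
  H  [+0.56688 +0.50836 +1.00000]
B = K⁻¹H; ‖b₁‖=1.212430, ‖b₂‖=1.212430; λ = 2/(‖b₁‖+‖b₂‖) = 0.824790, sign → tz>0 ⇒ λ=+0.824790
r₁ = λ·B[:,0] = (+0.86003,-0.20430,+0.46755); r₂ = λ·B[:,1] = (-0.01231,+0.90777,+0.41929)
r₃ = r₁×r₂ = (-0.51009,-0.36636,+0.77820); SVD([r₁ r₂ r₃]) → R = UVᵀ:
  R  [+0.86003 -0.01231 -0.51009]
  R  [-0.20430 +0.90777 -0.36636]
  R  [+0.46755 +0.41929 +0.77820]
t = (+0.15132, +0.09211, +0.82479) m
tr R = 2.545997; θ = arccos((tr R − 1)/2) = 0.687242 rad = 39.376°
axis k = ((R−Rᵀ)₃₂, (R−Rᵀ)₁₃, (R−Rᵀ)₂₁) / (2 sinθ) = (+0.619197, -0.770518, -0.151318)
rvec = θ·k = (+0.425538, -0.529532, -0.103992)

rvec=(0.4255, -0.5295, -0.1040) tvec=(0.1513, 0.0921, 0.8248)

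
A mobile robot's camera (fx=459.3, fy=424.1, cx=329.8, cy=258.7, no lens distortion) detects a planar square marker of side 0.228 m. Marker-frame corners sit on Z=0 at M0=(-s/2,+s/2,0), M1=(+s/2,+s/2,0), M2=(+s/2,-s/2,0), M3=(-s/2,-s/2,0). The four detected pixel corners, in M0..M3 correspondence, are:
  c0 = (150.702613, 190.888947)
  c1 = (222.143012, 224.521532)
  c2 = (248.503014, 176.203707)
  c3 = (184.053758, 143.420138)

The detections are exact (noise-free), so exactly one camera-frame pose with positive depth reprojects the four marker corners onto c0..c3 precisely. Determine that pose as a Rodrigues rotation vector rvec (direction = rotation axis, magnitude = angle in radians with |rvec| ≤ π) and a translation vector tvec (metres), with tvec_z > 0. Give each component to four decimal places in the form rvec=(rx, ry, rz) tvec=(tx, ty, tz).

rvec=(-0.5081, -0.3877, 0.3879) tvec=(-0.3971, -0.2558, 1.4346)

Intrinsics K: fx=459.3, fy=424.1, cx=329.8, cy=258.7
Marker side s = 0.228 m; corners in marker frame (Z=0):
  M0 = (-0.1140, +0.1140, 0)
  M1 = (+0.1140, +0.1140, 0)
  M2 = (+0.1140, -0.1140, 0)
  M3 = (-0.1140, -0.1140, 0)
Detected image corners:
  c0 = (150.702613, 190.888947) px
  c1 = (222.143012, 224.521532) px
  c2 = (248.503014, 176.203707) px
  c3 = (184.053758, 143.420138) px
Planar DLT: solve 8×8 A·h = b for H (H[2,2]=1):
  H  [+333.64608 -205.55085 +202.68188]
  H  [+178.69237 +141.72208 +183.08399]
  H  [+0.18025 -0.37209 +1.00000]
B = K⁻¹H; ‖b₁‖=0.697037, ‖b₂‖=0.697037; λ = 2/(‖b₁‖+‖b₂‖) = 1.434643, sign → tz>0 ⇒ λ=+1.434643
r₁ = λ·B[:,0] = (+0.85648,+0.44674,+0.25859); r₂ = λ·B[:,1] = (-0.25874,+0.80504,-0.53382)
r₃ = r₁×r₂ = (-0.44665,+0.39029,+0.80509); SVD([r₁ r₂ r₃]) → R = UVᵀ:
  R  [+0.85648 -0.25874 -0.44665]
  R  [+0.44674 +0.80504 +0.39029]
  R  [+0.25859 -0.53382 +0.80509]
t = (-0.39706, -0.25579, +1.43464) m
tr R = 2.466612; θ = arccos((tr R − 1)/2) = 0.747624 rad = 42.836°
axis k = ((R−Rᵀ)₃₂, (R−Rᵀ)₁₃, (R−Rᵀ)₂₁) / (2 sinθ) = (-0.679593, -0.518638, +0.518814)
rvec = θ·k = (-0.508080, -0.387746, +0.387878)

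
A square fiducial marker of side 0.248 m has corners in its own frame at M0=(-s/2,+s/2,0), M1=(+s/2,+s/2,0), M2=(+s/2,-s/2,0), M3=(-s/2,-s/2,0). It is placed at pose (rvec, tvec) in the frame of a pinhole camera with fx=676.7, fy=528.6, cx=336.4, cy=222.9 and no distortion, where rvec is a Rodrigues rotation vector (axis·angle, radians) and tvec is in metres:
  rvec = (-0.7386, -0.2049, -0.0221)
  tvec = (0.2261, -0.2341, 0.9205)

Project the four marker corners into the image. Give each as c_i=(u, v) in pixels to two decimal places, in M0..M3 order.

c0=(432.86, 126.28) c1=(618.28, 139.56) c2=(557.90, 58.50) c3=(400.81, 43.49)

Intrinsics K: fx=676.7, fy=528.6, cx=336.4, cy=222.9
Marker side s = 0.248 m; corners in marker frame (Z=0):
  M0 = (-0.1240, +0.1240, 0)
  M1 = (+0.1240, +0.1240, 0)
  M2 = (+0.1240, -0.1240, 0)
  M3 = (-0.1240, -0.1240, 0)
rvec = (-0.7386, -0.2049, -0.0221), |rvec| = θ = 0.76681 rad = 43.935°
Rodrigues: sinθ=0.69384, 1−cosθ=0.27987; R = I + sinθ·[k]× + (1−cosθ)·[k]×²:
    [+0.97978 +0.09203 -0.17763]
    [+0.05204 +0.74011 +0.67047]
    [+0.19317 -0.66616 +0.72036]
t = (0.2261, -0.2341, 0.9205) m
M0: Pc = R·M0+t = (+0.11602, -0.14878, +0.81394); u = 676.7·(+0.11602)/0.81394 + 336.4 = 432.8561, v = 528.6·(-0.14878)/0.81394 + 222.9 = 126.2782
M1: Pc = R·M1+t = (+0.35901, -0.13587, +0.86185); u = 676.7·(+0.35901)/0.86185 + 336.4 = 618.2807, v = 528.6·(-0.13587)/0.86185 + 222.9 = 139.5641
M2: Pc = R·M2+t = (+0.33618, -0.31942, +1.02706); u = 676.7·(+0.33618)/1.02706 + 336.4 = 557.9008, v = 528.6·(-0.31942)/1.02706 + 222.9 = 58.5022
M3: Pc = R·M3+t = (+0.09319, -0.33233, +0.97915); u = 676.7·(+0.09319)/0.97915 + 336.4 = 400.8079, v = 528.6·(-0.33233)/0.97915 + 222.9 = 43.4919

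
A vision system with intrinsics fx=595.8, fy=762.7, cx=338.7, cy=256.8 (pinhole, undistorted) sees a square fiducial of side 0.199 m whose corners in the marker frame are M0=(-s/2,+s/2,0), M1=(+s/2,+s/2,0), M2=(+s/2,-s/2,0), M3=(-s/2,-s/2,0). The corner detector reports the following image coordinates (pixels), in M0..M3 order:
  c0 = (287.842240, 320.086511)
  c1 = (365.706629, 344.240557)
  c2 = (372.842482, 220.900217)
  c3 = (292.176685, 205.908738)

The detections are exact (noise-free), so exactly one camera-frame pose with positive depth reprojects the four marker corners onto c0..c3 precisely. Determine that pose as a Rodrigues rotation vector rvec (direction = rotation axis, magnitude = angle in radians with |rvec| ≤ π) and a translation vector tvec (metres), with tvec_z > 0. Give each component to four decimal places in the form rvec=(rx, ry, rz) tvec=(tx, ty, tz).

rvec=(0.1635, 0.5560, 0.1133) tvec=(-0.0225, 0.0270, 1.2505)

Intrinsics K: fx=595.8, fy=762.7, cx=338.7, cy=256.8
Marker side s = 0.199 m; corners in marker frame (Z=0):
  M0 = (-0.0995, +0.0995, 0)
  M1 = (+0.0995, +0.0995, 0)
  M2 = (+0.0995, -0.0995, 0)
  M3 = (-0.0995, -0.0995, 0)
Detected image corners:
  c0 = (287.842240, 320.086511) px
  c1 = (365.706629, 344.240557) px
  c2 = (372.842482, 220.900217) px
  c3 = (292.176685, 205.908738) px
Planar DLT: solve 8×8 A·h = b for H (H[2,2]=1):
  H  [+262.38193 +20.18498 +327.97492]
  H  [-13.70871 +636.14876 +273.25592]
  H  [-0.41206 +0.14779 +1.00000]
B = K⁻¹H; ‖b₁‖=0.799690, ‖b₂‖=0.799690; λ = 2/(‖b₁‖+‖b₂‖) = 1.250484, sign → tz>0 ⇒ λ=+1.250484
r₁ = λ·B[:,0] = (+0.84362,+0.15102,-0.51527); r₂ = λ·B[:,1] = (-0.06269,+0.98077,+0.18480)
r₃ = r₁×r₂ = (+0.53327,-0.12360,+0.83686); SVD([r₁ r₂ r₃]) → R = UVᵀ:
  R  [+0.84362 -0.06269 +0.53327]
  R  [+0.15102 +0.98077 -0.12360]
  R  [-0.51527 +0.18480 +0.83686]
t = (-0.02251, +0.02698, +1.25048) m
tr R = 2.661256; θ = arccos((tr R − 1)/2) = 0.590562 rad = 33.837°
axis k = ((R−Rᵀ)₃₂, (R−Rᵀ)₁₃, (R−Rᵀ)₂₁) / (2 sinθ) = (+0.276928, +0.941534, +0.191897)
rvec = θ·k = (+0.163543, +0.556034, +0.113327)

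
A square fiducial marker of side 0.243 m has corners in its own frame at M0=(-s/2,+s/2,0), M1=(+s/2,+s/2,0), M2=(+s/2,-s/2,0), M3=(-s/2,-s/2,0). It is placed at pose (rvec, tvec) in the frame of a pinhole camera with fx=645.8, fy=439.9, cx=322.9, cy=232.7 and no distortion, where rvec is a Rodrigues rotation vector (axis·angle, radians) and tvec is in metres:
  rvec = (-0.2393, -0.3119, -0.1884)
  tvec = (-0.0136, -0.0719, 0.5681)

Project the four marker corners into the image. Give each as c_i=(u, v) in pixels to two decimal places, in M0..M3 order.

Intrinsics K: fx=645.8, fy=439.9, cx=322.9, cy=232.7
Marker side s = 0.243 m; corners in marker frame (Z=0):
  M0 = (-0.1215, +0.1215, 0)
  M1 = (+0.1215, +0.1215, 0)
  M2 = (+0.1215, -0.1215, 0)
  M3 = (-0.1215, -0.1215, 0)
rvec = (-0.2393, -0.3119, -0.1884), |rvec| = θ = 0.43594 rad = 24.977°
Rodrigues: sinθ=0.42226, 1−cosθ=0.09353; R = I + sinθ·[k]× + (1−cosθ)·[k]×²:
    [+0.93466 +0.21922 -0.27993]
    [-0.14576 +0.95435 +0.26071]
    [+0.32430 -0.20287 +0.92394]
t = (-0.0136, -0.0719, 0.5681) m
M0: Pc = R·M0+t = (-0.10053, +0.06176, +0.50405); u = 645.8·(-0.10053)/0.50405 + 322.9 = 194.1041, v = 439.9·(+0.06176)/0.50405 + 232.7 = 286.6028
M1: Pc = R·M1+t = (+0.12660, +0.02634, +0.58285); u = 645.8·(+0.12660)/0.58285 + 322.9 = 463.1681, v = 439.9·(+0.02634)/0.58285 + 232.7 = 252.5828
M2: Pc = R·M2+t = (+0.07333, -0.20556, +0.63215); u = 645.8·(+0.07333)/0.63215 + 322.9 = 397.8086, v = 439.9·(-0.20556)/0.63215 + 232.7 = 89.6533
M3: Pc = R·M3+t = (-0.15380, -0.17014, +0.55335); u = 645.8·(-0.15380)/0.55335 + 322.9 = 143.4075, v = 439.9·(-0.17014)/0.55335 + 232.7 = 97.4387

c0=(194.10, 286.60) c1=(463.17, 252.58) c2=(397.81, 89.65) c3=(143.41, 97.44)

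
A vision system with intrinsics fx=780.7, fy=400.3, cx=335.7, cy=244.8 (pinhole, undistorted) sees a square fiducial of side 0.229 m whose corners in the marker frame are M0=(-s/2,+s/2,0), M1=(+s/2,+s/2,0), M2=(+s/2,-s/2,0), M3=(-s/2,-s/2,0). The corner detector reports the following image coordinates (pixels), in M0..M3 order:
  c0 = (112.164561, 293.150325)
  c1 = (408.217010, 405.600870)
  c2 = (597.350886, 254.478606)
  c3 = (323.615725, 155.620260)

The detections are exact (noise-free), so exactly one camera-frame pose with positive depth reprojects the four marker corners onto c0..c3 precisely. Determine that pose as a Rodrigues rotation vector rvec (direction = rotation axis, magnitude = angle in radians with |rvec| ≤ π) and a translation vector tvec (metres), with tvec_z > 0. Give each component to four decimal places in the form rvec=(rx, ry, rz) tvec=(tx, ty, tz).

rvec=(-0.2247, -0.0146, 0.6263) tvec=(0.0181, 0.0362, 0.5109)

Intrinsics K: fx=780.7, fy=400.3, cx=335.7, cy=244.8
Marker side s = 0.229 m; corners in marker frame (Z=0):
  M0 = (-0.1145, +0.1145, 0)
  M1 = (+0.1145, +0.1145, 0)
  M2 = (+0.1145, -0.1145, 0)
  M3 = (-0.1145, -0.1145, 0)
Detected image corners:
  c0 = (112.164561, 293.150325) px
  c1 = (408.217010, 405.600870) px
  c2 = (597.350886, 254.478606) px
  c3 = (323.615725, 155.620260) px
Planar DLT: solve 8×8 A·h = b for H (H[2,2]=1):
  H  [+1203.49021 -1025.39517 +363.38367]
  H  [+430.52118 +514.36194 +273.12694]
  H  [-0.10619 -0.41673 +1.00000]
B = K⁻¹H; ‖b₁‖=1.957321, ‖b₂‖=1.957321; λ = 2/(‖b₁‖+‖b₂‖) = 0.510902, sign → tz>0 ⇒ λ=+0.510902
r₁ = λ·B[:,0] = (+0.81091,+0.58265,-0.05425); r₂ = λ·B[:,1] = (-0.57948,+0.78668,-0.21291)
r₃ = r₁×r₂ = (-0.08137,+0.20409,+0.97557); SVD([r₁ r₂ r₃]) → R = UVᵀ:
  R  [+0.81091 -0.57948 -0.08137]
  R  [+0.58265 +0.78668 +0.20409]
  R  [-0.05425 -0.21291 +0.97557]
t = (+0.01812, +0.03615, +0.51090) m
tr R = 2.573157; θ = arccos((tr R − 1)/2) = 0.665548 rad = 38.133°
axis k = ((R−Rᵀ)₃₂, (R−Rᵀ)₁₃, (R−Rᵀ)₂₁) / (2 sinθ) = (-0.337653, -0.021962, +0.941015)
rvec = θ·k = (-0.224724, -0.014617, +0.626290)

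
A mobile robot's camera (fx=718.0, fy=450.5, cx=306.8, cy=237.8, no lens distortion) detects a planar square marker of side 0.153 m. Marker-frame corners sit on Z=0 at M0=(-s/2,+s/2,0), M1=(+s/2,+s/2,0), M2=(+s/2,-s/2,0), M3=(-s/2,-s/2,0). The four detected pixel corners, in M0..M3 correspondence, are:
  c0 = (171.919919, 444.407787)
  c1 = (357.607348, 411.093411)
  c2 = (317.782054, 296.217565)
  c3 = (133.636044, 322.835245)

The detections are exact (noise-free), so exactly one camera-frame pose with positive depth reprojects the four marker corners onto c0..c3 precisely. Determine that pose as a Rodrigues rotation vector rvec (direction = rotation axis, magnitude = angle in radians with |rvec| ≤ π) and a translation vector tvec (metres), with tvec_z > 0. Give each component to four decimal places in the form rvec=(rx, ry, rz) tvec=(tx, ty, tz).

rvec=(-0.0940, -0.1896, -0.2070) tvec=(-0.0480, 0.1675, 0.5809)

Intrinsics K: fx=718.0, fy=450.5, cx=306.8, cy=237.8
Marker side s = 0.153 m; corners in marker frame (Z=0):
  M0 = (-0.0765, +0.0765, 0)
  M1 = (+0.0765, +0.0765, 0)
  M2 = (+0.0765, -0.0765, 0)
  M3 = (-0.0765, -0.0765, 0)
Detected image corners:
  c0 = (171.919919, 444.407787) px
  c1 = (357.607348, 411.093411) px
  c2 = (317.782054, 296.217565) px
  c3 = (133.636044, 322.835245) px
Planar DLT: solve 8×8 A·h = b for H (H[2,2]=1):
  H  [+1291.52162 +224.50602 +247.44106]
  H  [-70.93412 +725.71743 +367.68127]
  H  [+0.33830 -0.12593 +1.00000]
B = K⁻¹H; ‖b₁‖=1.721573, ‖b₂‖=1.721573; λ = 2/(‖b₁‖+‖b₂‖) = 0.580864, sign → tz>0 ⇒ λ=+0.580864
r₁ = λ·B[:,0] = (+0.96088,-0.19519,+0.19651); r₂ = λ·B[:,1] = (+0.21288,+0.97434,-0.07315)
r₃ = r₁×r₂ = (-0.17719,+0.11212,+0.97777); SVD([r₁ r₂ r₃]) → R = UVᵀ:
  R  [+0.96088 +0.21288 -0.17719]
  R  [-0.19519 +0.97434 +0.11212]
  R  [+0.19651 -0.07315 +0.97777]
t = (-0.04802, +0.16747, +0.58086) m
tr R = 2.912983; θ = arccos((tr R − 1)/2) = 0.296066 rad = 16.963°
axis k = ((R−Rᵀ)₃₂, (R−Rᵀ)₁₃, (R−Rᵀ)₂₁) / (2 sinθ) = (-0.317504, -0.640415, -0.699328)
rvec = θ·k = (-0.094002, -0.189605, -0.207047)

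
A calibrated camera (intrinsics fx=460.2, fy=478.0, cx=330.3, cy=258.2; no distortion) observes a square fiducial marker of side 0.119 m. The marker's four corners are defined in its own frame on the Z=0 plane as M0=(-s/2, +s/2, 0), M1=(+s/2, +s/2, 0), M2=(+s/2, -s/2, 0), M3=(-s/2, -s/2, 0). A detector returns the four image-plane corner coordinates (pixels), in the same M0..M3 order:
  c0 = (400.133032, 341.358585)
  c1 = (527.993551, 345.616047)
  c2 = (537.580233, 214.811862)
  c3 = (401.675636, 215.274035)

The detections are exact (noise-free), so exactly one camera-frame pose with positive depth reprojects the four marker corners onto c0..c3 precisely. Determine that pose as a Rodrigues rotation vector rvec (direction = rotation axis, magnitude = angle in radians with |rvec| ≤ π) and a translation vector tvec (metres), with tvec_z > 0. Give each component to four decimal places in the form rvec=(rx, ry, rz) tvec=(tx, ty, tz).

Intrinsics K: fx=460.2, fy=478.0, cx=330.3, cy=258.2
Marker side s = 0.119 m; corners in marker frame (Z=0):
  M0 = (-0.0595, +0.0595, 0)
  M1 = (+0.0595, +0.0595, 0)
  M2 = (+0.0595, -0.0595, 0)
  M3 = (-0.0595, -0.0595, 0)
Detected image corners:
  c0 = (400.133032, 341.358585) px
  c1 = (527.993551, 345.616047) px
  c2 = (537.580233, 214.811862) px
  c3 = (401.675636, 215.274035) px
Planar DLT: solve 8×8 A·h = b for H (H[2,2]=1):
  H  [+959.65799 +186.93134 +465.52254]
  H  [-71.75502 +1218.40530 +281.15490]
  H  [-0.31615 +0.49922 +1.00000]
B = K⁻¹H; ‖b₁‖=2.333825, ‖b₂‖=2.333825; λ = 2/(‖b₁‖+‖b₂‖) = 0.428481, sign → tz>0 ⇒ λ=+0.428481
r₁ = λ·B[:,0] = (+0.99074,+0.00885,-0.13547); r₂ = λ·B[:,1] = (+0.02052,+0.97664,+0.21391)
r₃ = r₁×r₂ = (+0.13419,-0.21470,+0.96742); SVD([r₁ r₂ r₃]) → R = UVᵀ:
  R  [+0.99074 +0.02052 +0.13419]
  R  [+0.00885 +0.97664 -0.21470]
  R  [-0.13547 +0.21391 +0.96742]
t = (+0.12590, +0.02058, +0.42848) m
tr R = 2.934797; θ = arccos((tr R − 1)/2) = 0.256047 rad = 14.670°
axis k = ((R−Rᵀ)₃₂, (R−Rᵀ)₁₃, (R−Rᵀ)₂₁) / (2 sinθ) = (+0.846191, +0.532382, -0.023036)
rvec = θ·k = (+0.216665, +0.136315, -0.005898)

rvec=(0.2167, 0.1363, -0.0059) tvec=(0.1259, 0.0206, 0.4285)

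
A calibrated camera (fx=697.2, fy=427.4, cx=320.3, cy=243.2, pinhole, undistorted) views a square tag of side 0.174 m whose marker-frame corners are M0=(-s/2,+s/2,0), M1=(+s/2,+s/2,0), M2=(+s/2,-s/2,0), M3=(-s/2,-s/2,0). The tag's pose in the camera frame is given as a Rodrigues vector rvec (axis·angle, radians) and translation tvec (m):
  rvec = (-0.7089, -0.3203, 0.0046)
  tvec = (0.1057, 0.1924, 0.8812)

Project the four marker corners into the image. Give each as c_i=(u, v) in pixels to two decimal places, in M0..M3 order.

Intrinsics K: fx=697.2, fy=427.4, cx=320.3, cy=243.2
Marker side s = 0.174 m; corners in marker frame (Z=0):
  M0 = (-0.0870, +0.0870, 0)
  M1 = (+0.0870, +0.0870, 0)
  M2 = (+0.0870, -0.0870, 0)
  M3 = (-0.0870, -0.0870, 0)
rvec = (-0.7089, -0.3203, 0.0046), |rvec| = θ = 0.77792 rad = 44.571°
Rodrigues: sinθ=0.70180, 1−cosθ=0.28762; R = I + sinθ·[k]× + (1−cosθ)·[k]×²:
    [+0.95123 +0.10377 -0.29051]
    [+0.11207 +0.76114 +0.63883]
    [+0.28741 -0.64023 +0.71239]
t = (0.1057, 0.1924, 0.8812) m
M0: Pc = R·M0+t = (+0.03197, +0.24887, +0.80050); u = 697.2·(+0.03197)/0.80050 + 320.3 = 348.1455, v = 427.4·(+0.24887)/0.80050 + 243.2 = 376.0761
M1: Pc = R·M1+t = (+0.19748, +0.26837, +0.85050); u = 697.2·(+0.19748)/0.85050 + 320.3 = 482.1880, v = 427.4·(+0.26837)/0.85050 + 243.2 = 378.0623
M2: Pc = R·M2+t = (+0.17943, +0.13593, +0.96190); u = 697.2·(+0.17943)/0.96190 + 320.3 = 450.3522, v = 427.4·(+0.13593)/0.96190 + 243.2 = 303.5977
M3: Pc = R·M3+t = (+0.01392, +0.11643, +0.91190); u = 697.2·(+0.01392)/0.91190 + 320.3 = 330.9390, v = 427.4·(+0.11643)/0.91190 + 243.2 = 297.7705

c0=(348.15, 376.08) c1=(482.19, 378.06) c2=(450.35, 303.60) c3=(330.94, 297.77)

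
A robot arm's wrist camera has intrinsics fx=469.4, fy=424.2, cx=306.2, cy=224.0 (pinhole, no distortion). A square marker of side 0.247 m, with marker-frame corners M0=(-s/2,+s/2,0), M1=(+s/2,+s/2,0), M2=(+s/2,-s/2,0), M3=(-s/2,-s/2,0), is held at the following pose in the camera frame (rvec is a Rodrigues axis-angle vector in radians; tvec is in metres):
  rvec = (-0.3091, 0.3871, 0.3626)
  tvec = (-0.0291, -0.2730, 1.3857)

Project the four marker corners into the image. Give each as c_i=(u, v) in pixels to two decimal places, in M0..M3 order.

Intrinsics K: fx=469.4, fy=424.2, cx=306.2, cy=224.0
Marker side s = 0.247 m; corners in marker frame (Z=0):
  M0 = (-0.1235, +0.1235, 0)
  M1 = (+0.1235, +0.1235, 0)
  M2 = (+0.1235, -0.1235, 0)
  M3 = (-0.1235, -0.1235, 0)
rvec = (-0.3091, 0.3871, 0.3626), |rvec| = θ = 0.61390 rad = 35.174°
Rodrigues: sinθ=0.57606, 1−cosθ=0.18259; R = I + sinθ·[k]× + (1−cosθ)·[k]×²:
    [+0.86370 -0.39822 +0.30894]
    [+0.28228 +0.89001 +0.35805]
    [-0.41754 -0.22204 +0.88111]
t = (-0.0291, -0.2730, 1.3857) m
M0: Pc = R·M0+t = (-0.18495, -0.19795, +1.40984); u = 469.4·(-0.18495)/1.40984 + 306.2 = 244.6228, v = 424.2·(-0.19795)/1.40984 + 224.0 = 164.4414
M1: Pc = R·M1+t = (+0.02839, -0.12822, +1.30671); u = 469.4·(+0.02839)/1.30671 + 306.2 = 316.3971, v = 424.2·(-0.12822)/1.30671 + 224.0 = 182.3750
M2: Pc = R·M2+t = (+0.12675, -0.34805, +1.36156); u = 469.4·(+0.12675)/1.36156 + 306.2 = 349.8964, v = 424.2·(-0.34805)/1.36156 + 224.0 = 115.5617
M3: Pc = R·M3+t = (-0.08659, -0.41778, +1.46469); u = 469.4·(-0.08659)/1.46469 + 306.2 = 278.4509, v = 424.2·(-0.41778)/1.46469 + 224.0 = 103.0041

c0=(244.62, 164.44) c1=(316.40, 182.37) c2=(349.90, 115.56) c3=(278.45, 103.00)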